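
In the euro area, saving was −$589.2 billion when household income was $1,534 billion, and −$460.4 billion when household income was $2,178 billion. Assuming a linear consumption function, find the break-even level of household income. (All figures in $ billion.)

Y = 4480

MPS = ΔS/ΔY = (-460.4 − (-589.2))/(2178 − 1534) = 128.8/644 = 0.2
MPC = 1 − MPS = 0.8
From S(1534) = -589.2: −a + 0.2(1534) = -589.2, so a = 306.8 − (-589.2) = 896
Break-even (S = 0): Y = a/MPS = 896/0.2 = 4480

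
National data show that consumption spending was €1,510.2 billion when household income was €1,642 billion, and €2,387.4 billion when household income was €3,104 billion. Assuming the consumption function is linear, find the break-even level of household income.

Y = 1312.5

MPC = (2387.4 − 1510.2)/(3104 − 1642) = 877.2/1462 = 0.6
a = 1510.2 − 0.6(1642) = 1510.2 − 985.2 = 525
Break-even: Y = a/(1−MPC) = 525/0.4 = 1312.5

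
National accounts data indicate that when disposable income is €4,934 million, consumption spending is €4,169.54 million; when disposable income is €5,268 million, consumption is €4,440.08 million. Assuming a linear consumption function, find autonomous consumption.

MPC = ΔC/ΔY = (4440.08 − 4169.54)/(5268 − 4934) = 270.54/334 = 0.81
a = C − MPC·Y = 4169.54 − 0.81(4934) = 4169.54 − 3996.54 = 173

a = 173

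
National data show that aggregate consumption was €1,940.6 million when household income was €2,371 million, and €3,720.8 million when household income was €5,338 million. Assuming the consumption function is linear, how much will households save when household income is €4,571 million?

S = 1310.4

MPC = (3720.8 − 1940.6)/(5338 − 2371) = 1780.2/2967 = 0.6
a = 1940.6 − 0.6(2371) = 1940.6 − 1422.6 = 518
C = 518 + 0.6(4571) = 3260.6
S = 4571 − 3260.6 = 1310.4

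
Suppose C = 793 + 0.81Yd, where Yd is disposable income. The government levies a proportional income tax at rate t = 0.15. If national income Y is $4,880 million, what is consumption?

Yd = (1 − 0.15)(4880) = 0.85(4880) = 4148
C = 793 + 0.81(4148) = 793 + 3359.88 = 4152.88

C = 4152.88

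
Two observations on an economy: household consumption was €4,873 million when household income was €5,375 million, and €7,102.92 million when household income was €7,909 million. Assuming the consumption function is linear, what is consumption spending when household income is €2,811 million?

MPC = (7102.92 − 4873)/(7909 − 5375) = 2229.92/2534 = 0.88
a = 4873 − 0.88(5375) = 4873 − 4730 = 143
C = 143 + 0.88(2811) = 143 + 2473.68 = 2616.68

C = 2616.68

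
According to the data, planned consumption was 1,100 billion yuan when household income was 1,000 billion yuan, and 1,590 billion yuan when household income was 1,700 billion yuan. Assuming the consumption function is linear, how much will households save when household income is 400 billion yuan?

MPC = (1590 − 1100)/(1700 − 1000) = 490/700 = 0.7
a = 1100 − 0.7(1000) = 1100 − 700 = 400
C = 400 + 0.7(400) = 680
S = 400 − 680 = -280

S = -280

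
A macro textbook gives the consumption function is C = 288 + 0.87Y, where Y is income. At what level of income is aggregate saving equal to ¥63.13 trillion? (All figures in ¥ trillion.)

S = Y − C = -288 + 0.13Y
-288 + 0.13Y = 63.13, so 0.13Y = 351.13 and Y = 2701

Y = 2701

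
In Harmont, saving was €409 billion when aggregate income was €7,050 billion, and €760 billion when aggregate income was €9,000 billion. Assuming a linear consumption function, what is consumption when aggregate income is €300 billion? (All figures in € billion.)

MPS = ΔS/ΔY = (760 − 409)/(9000 − 7050) = 351/1950 = 0.18
MPC = 1 − MPS = 0.82
Autonomous saving = 409 − 0.18(7050) = -860, so a = 860
C = 860 + 0.82(300) = 860 + 246 = 1106

C = 1106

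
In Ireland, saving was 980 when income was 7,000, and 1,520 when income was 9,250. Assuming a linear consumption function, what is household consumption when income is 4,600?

MPS = ΔS/ΔY = (1520 − 980)/(9250 − 7000) = 540/2250 = 0.24
MPC = 1 − MPS = 0.76
Autonomous saving = 980 − 0.24(7000) = -700, so a = 700
C = 700 + 0.76(4600) = 700 + 3496 = 4196

C = 4196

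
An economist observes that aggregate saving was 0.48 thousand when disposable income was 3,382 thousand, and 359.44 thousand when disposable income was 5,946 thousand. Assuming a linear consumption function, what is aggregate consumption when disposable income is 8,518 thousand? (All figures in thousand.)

C = 7798.48

MPS = ΔS/ΔY = (359.44 − 0.48)/(5946 − 3382) = 358.96/2564 = 0.14
MPC = 1 − MPS = 0.86
Autonomous saving = 0.48 − 0.14(3382) = -473, so a = 473
C = 473 + 0.86(8518) = 473 + 7325.48 = 7798.48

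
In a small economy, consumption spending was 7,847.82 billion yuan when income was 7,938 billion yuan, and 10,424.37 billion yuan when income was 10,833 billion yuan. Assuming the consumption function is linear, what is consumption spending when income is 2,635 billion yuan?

MPC = (10424.37 − 7847.82)/(10833 − 7938) = 2576.55/2895 = 0.89
a = 7847.82 − 0.89(7938) = 7847.82 − 7064.82 = 783
C = 783 + 0.89(2635) = 783 + 2345.15 = 3128.15

C = 3128.15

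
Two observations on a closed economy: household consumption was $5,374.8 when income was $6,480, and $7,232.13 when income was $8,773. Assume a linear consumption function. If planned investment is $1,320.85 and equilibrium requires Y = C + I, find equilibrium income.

MPC = (7232.13 − 5374.8)/(8773 − 6480) = 1857.33/2293 = 0.81
a = 5374.8 − 0.81(6480) = 126
Equilibrium: Y = 126 + 0.81Y + 1320.85
0.19Y = 1446.85, so Y = 1446.85/0.19 = 7615

Y = 7615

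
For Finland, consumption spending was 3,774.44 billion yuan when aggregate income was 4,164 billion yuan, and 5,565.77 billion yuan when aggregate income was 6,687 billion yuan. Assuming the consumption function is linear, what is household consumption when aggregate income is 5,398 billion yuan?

C = 4650.58

MPC = (5565.77 − 3774.44)/(6687 − 4164) = 1791.33/2523 = 0.71
a = 3774.44 − 0.71(4164) = 3774.44 − 2956.44 = 818
C = 818 + 0.71(5398) = 818 + 3832.58 = 4650.58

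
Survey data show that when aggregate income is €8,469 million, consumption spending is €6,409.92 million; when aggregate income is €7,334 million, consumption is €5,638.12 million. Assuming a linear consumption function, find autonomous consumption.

MPC = ΔC/ΔY = (6409.92 − 5638.12)/(8469 − 7334) = 771.8/1135 = 0.68
a = C − MPC·Y = 5638.12 − 0.68(7334) = 5638.12 − 4987.12 = 651

a = 651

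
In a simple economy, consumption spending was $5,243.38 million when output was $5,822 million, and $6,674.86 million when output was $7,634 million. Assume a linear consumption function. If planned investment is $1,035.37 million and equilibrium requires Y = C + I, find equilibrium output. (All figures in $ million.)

Y = 7997

MPC = (6674.86 − 5243.38)/(7634 − 5822) = 1431.48/1812 = 0.79
a = 5243.38 − 0.79(5822) = 644
Equilibrium: Y = 644 + 0.79Y + 1035.37
0.21Y = 1679.37, so Y = 1679.37/0.21 = 7997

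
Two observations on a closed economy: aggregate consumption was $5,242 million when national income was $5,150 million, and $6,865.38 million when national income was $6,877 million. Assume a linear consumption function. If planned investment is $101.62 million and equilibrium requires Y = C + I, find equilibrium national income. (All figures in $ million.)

Y = 8377

MPC = (6865.38 − 5242)/(6877 − 5150) = 1623.38/1727 = 0.94
a = 5242 − 0.94(5150) = 401
Equilibrium: Y = 401 + 0.94Y + 101.62
0.06Y = 502.62, so Y = 502.62/0.06 = 8377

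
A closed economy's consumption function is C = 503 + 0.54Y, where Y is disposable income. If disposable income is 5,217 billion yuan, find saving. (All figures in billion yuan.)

C = 503 + 0.54(5217) = 503 + 2817.18 = 3320.18
S = Y − C = 5217 − 3320.18 = 1896.82

S = 1896.82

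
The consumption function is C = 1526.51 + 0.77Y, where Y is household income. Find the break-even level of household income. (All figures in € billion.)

Y = 6637

At break-even, C = Y: 1526.51 + 0.77Y = Y
0.23Y = 1526.51, so Y = 1526.51/0.23 = 6637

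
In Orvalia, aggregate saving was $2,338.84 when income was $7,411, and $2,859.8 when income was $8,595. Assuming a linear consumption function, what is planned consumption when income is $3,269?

C = 2752.64

MPS = ΔS/ΔY = (2859.8 − 2338.84)/(8595 − 7411) = 520.96/1184 = 0.44
MPC = 1 − MPS = 0.56
Autonomous saving = 2338.84 − 0.44(7411) = -922, so a = 922
C = 922 + 0.56(3269) = 922 + 1830.64 = 2752.64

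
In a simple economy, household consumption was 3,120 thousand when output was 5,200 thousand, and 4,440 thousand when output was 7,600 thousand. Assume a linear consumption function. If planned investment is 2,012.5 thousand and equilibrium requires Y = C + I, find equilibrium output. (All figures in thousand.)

MPC = (4440 − 3120)/(7600 − 5200) = 1320/2400 = 0.55
a = 3120 − 0.55(5200) = 260
Equilibrium: Y = 260 + 0.55Y + 2012.5
0.45Y = 2272.5, so Y = 2272.5/0.45 = 5050

Y = 5050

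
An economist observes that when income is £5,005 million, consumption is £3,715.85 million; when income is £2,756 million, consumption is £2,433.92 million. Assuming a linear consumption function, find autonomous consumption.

a = 863

MPC = ΔC/ΔY = (3715.85 − 2433.92)/(5005 − 2756) = 1281.93/2249 = 0.57
a = C − MPC·Y = 2433.92 − 0.57(2756) = 2433.92 − 1570.92 = 863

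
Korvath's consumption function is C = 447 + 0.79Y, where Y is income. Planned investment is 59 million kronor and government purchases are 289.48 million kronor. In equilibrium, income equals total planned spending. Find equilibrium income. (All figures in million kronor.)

Y = C + I + G = 447 + 0.79Y + 59 + 289.48
Y − 0.79Y = 795.48
0.21Y = 795.48, so Y = 795.48/0.21 = 3788

Y = 3788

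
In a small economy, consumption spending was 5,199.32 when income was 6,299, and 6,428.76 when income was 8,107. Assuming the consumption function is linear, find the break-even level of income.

Y = 2862.5

MPC = (6428.76 − 5199.32)/(8107 − 6299) = 1229.44/1808 = 0.68
a = 5199.32 − 0.68(6299) = 5199.32 − 4283.32 = 916
Break-even: Y = a/(1−MPC) = 916/0.32 = 2862.5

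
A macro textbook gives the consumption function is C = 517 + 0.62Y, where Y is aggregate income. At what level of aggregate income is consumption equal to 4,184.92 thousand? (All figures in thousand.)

517 + 0.62Y = 4184.92
0.62Y = 3667.92, so Y = 3667.92/0.62 = 5916

Y = 5916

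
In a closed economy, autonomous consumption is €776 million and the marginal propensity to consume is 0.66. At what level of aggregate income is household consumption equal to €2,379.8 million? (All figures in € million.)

776 + 0.66Y = 2379.8
0.66Y = 1603.8, so Y = 1603.8/0.66 = 2430

Y = 2430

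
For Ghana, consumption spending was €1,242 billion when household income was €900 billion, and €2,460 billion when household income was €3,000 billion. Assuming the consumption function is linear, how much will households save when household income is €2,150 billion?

MPC = (2460 − 1242)/(3000 − 900) = 1218/2100 = 0.58
a = 1242 − 0.58(900) = 1242 − 522 = 720
C = 720 + 0.58(2150) = 1967
S = 2150 − 1967 = 183

S = 183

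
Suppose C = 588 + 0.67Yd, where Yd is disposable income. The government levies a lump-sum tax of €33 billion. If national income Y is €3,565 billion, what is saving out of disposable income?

S = 577.56

Yd = Y − T = 3565 − 33 = 3532
C = 588 + 0.67(3532) = 588 + 2366.44 = 2954.44
S = Yd − C = 3532 − 2954.44 = 577.56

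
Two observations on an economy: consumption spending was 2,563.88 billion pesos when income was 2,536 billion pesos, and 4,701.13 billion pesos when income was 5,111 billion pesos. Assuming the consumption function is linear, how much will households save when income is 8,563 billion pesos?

S = 996.71

MPC = (4701.13 − 2563.88)/(5111 − 2536) = 2137.25/2575 = 0.83
a = 2563.88 − 0.83(2536) = 2563.88 − 2104.88 = 459
C = 459 + 0.83(8563) = 7566.29
S = 8563 − 7566.29 = 996.71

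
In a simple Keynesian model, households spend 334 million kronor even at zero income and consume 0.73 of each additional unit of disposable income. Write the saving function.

S = -334 + 0.27Y

S = Y − C = Y − (334 + 0.73Y) = -334 + (1 − 0.73)Y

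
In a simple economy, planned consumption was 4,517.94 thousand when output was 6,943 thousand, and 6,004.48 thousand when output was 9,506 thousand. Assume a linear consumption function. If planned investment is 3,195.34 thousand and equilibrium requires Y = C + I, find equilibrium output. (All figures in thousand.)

MPC = (6004.48 − 4517.94)/(9506 − 6943) = 1486.54/2563 = 0.58
a = 4517.94 − 0.58(6943) = 491
Equilibrium: Y = 491 + 0.58Y + 3195.34
0.42Y = 3686.34, so Y = 3686.34/0.42 = 8777

Y = 8777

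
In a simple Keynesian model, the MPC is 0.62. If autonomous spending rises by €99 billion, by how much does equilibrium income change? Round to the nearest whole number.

The multiplier is 1/(1 − MPC) = 1/0.38.
ΔY = 99/0.38 = 260.53 ≈ 261

ΔY ≈ 261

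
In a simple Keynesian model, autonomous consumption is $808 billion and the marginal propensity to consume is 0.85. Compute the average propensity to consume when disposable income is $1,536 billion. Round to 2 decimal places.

APC = 1.38

C = 808 + 0.85(1536) = 2113.6
APC = C/Y = 2113.6/1536 = 1.38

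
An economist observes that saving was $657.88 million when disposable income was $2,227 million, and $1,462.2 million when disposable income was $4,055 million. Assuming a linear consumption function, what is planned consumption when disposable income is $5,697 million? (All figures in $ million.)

C = 3512.32

MPS = ΔS/ΔY = (1462.2 − 657.88)/(4055 − 2227) = 804.32/1828 = 0.44
MPC = 1 − MPS = 0.56
Autonomous saving = 657.88 − 0.44(2227) = -322, so a = 322
C = 322 + 0.56(5697) = 322 + 3190.32 = 3512.32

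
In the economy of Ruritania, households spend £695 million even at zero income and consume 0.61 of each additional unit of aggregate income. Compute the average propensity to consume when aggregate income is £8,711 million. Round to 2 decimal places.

APC = 0.69

C = 695 + 0.61(8711) = 6008.71
APC = C/Y = 6008.71/8711 = 0.69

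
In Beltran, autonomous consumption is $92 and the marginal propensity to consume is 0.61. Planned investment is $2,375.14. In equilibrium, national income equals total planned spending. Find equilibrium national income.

Y = 6326

Y = C + I = 92 + 0.61Y + 2375.14
Y − 0.61Y = 2467.14
0.39Y = 2467.14, so Y = 2467.14/0.39 = 6326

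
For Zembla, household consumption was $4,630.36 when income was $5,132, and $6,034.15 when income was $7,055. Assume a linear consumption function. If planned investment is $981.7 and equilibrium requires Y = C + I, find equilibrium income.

Y = 6910

MPC = (6034.15 − 4630.36)/(7055 − 5132) = 1403.79/1923 = 0.73
a = 4630.36 − 0.73(5132) = 884
Equilibrium: Y = 884 + 0.73Y + 981.7
0.27Y = 1865.7, so Y = 1865.7/0.27 = 6910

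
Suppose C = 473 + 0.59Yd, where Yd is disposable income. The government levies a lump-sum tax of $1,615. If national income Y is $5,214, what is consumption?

Yd = Y − T = 5214 − 1615 = 3599
C = 473 + 0.59(3599) = 473 + 2123.41 = 2596.41

C = 2596.41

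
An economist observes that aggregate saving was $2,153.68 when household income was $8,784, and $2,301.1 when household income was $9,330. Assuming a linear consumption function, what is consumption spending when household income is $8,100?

C = 6131

MPS = ΔS/ΔY = (2301.1 − 2153.68)/(9330 − 8784) = 147.42/546 = 0.27
MPC = 1 − MPS = 0.73
Autonomous saving = 2153.68 − 0.27(8784) = -218, so a = 218
C = 218 + 0.73(8100) = 218 + 5913 = 6131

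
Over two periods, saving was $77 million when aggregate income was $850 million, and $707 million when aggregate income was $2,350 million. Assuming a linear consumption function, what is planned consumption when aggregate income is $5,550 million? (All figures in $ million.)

MPS = ΔS/ΔY = (707 − 77)/(2350 − 850) = 630/1500 = 0.42
MPC = 1 − MPS = 0.58
Autonomous saving = 77 − 0.42(850) = -280, so a = 280
C = 280 + 0.58(5550) = 280 + 3219 = 3499

C = 3499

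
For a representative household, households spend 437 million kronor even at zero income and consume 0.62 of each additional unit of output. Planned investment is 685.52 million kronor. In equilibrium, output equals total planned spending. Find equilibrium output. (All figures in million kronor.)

Y = 2954

Y = C + I = 437 + 0.62Y + 685.52
Y − 0.62Y = 1122.52
0.38Y = 1122.52, so Y = 1122.52/0.38 = 2954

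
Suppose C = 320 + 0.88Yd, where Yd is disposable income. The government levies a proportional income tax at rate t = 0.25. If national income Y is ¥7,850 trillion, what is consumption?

C = 5501

Yd = (1 − 0.25)(7850) = 0.75(7850) = 5887.5
C = 320 + 0.88(5887.5) = 320 + 5181 = 5501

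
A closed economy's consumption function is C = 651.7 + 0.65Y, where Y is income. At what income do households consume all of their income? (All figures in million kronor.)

Y = 1862

At break-even, C = Y: 651.7 + 0.65Y = Y
0.35Y = 651.7, so Y = 651.7/0.35 = 1862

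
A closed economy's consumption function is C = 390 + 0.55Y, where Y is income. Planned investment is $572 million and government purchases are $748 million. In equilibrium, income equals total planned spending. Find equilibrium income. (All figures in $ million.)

Y = 3800

Y = C + I + G = 390 + 0.55Y + 572 + 748
Y − 0.55Y = 1710
0.45Y = 1710, so Y = 1710/0.45 = 3800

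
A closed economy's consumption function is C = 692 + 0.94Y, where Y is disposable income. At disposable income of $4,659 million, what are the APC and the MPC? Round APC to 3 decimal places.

MPC = 0.94 (the slope of the consumption function)
C = 692 + 0.94(4659) = 5071.46, so APC = 5071.46/4659 = 1.089

APC = 1.089; MPC = 0.94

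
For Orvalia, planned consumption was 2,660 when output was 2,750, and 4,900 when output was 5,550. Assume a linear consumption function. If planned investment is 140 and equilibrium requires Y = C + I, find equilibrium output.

MPC = (4900 − 2660)/(5550 − 2750) = 2240/2800 = 0.8
a = 2660 − 0.8(2750) = 460
Equilibrium: Y = 460 + 0.8Y + 140
0.2Y = 600, so Y = 600/0.2 = 3000

Y = 3000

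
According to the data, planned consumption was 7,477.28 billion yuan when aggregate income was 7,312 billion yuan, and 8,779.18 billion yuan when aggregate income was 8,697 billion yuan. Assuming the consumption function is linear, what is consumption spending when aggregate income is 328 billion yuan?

C = 912.32

MPC = (8779.18 − 7477.28)/(8697 − 7312) = 1301.9/1385 = 0.94
a = 7477.28 − 0.94(7312) = 7477.28 − 6873.28 = 604
C = 604 + 0.94(328) = 604 + 308.32 = 912.32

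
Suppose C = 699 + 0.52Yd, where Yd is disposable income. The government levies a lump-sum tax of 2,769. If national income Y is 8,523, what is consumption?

Yd = Y − T = 8523 − 2769 = 5754
C = 699 + 0.52(5754) = 699 + 2992.08 = 3691.08

C = 3691.08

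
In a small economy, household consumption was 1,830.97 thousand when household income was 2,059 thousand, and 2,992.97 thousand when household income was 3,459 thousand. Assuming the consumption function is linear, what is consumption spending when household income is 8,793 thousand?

C = 7420.19

MPC = (2992.97 − 1830.97)/(3459 − 2059) = 1162/1400 = 0.83
a = 1830.97 − 0.83(2059) = 1830.97 − 1708.97 = 122
C = 122 + 0.83(8793) = 122 + 7298.19 = 7420.19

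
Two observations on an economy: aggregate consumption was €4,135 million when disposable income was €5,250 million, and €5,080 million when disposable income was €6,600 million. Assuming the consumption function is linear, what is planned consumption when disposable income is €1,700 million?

MPC = (5080 − 4135)/(6600 − 5250) = 945/1350 = 0.7
a = 4135 − 0.7(5250) = 4135 − 3675 = 460
C = 460 + 0.7(1700) = 460 + 1190 = 1650

C = 1650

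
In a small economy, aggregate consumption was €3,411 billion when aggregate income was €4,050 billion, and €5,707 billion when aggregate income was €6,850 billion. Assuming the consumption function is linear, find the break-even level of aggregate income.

Y = 500

MPC = (5707 − 3411)/(6850 − 4050) = 2296/2800 = 0.82
a = 3411 − 0.82(4050) = 3411 − 3321 = 90
Break-even: Y = a/(1−MPC) = 90/0.18 = 500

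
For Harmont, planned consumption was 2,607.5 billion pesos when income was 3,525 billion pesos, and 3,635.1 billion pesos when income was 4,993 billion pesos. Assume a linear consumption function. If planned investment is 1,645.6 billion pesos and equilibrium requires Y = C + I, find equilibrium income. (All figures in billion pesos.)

Y = 5952

MPC = (3635.1 − 2607.5)/(4993 − 3525) = 1027.6/1468 = 0.7
a = 2607.5 − 0.7(3525) = 140
Equilibrium: Y = 140 + 0.7Y + 1645.6
0.3Y = 1785.6, so Y = 1785.6/0.3 = 5952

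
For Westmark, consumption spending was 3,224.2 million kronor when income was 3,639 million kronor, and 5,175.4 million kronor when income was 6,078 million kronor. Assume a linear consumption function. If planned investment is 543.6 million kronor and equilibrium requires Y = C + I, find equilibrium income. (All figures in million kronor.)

Y = 4283

MPC = (5175.4 − 3224.2)/(6078 − 3639) = 1951.2/2439 = 0.8
a = 3224.2 − 0.8(3639) = 313
Equilibrium: Y = 313 + 0.8Y + 543.6
0.2Y = 856.6, so Y = 856.6/0.2 = 4283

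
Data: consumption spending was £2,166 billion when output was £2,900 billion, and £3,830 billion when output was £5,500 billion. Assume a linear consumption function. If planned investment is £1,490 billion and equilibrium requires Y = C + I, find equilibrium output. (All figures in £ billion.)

Y = 5000

MPC = (3830 − 2166)/(5500 − 2900) = 1664/2600 = 0.64
a = 2166 − 0.64(2900) = 310
Equilibrium: Y = 310 + 0.64Y + 1490
0.36Y = 1800, so Y = 1800/0.36 = 5000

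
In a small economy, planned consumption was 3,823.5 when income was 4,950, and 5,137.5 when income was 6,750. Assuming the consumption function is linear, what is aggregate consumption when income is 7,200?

MPC = (5137.5 − 3823.5)/(6750 − 4950) = 1314/1800 = 0.73
a = 3823.5 − 0.73(4950) = 3823.5 − 3613.5 = 210
C = 210 + 0.73(7200) = 210 + 5256 = 5466

C = 5466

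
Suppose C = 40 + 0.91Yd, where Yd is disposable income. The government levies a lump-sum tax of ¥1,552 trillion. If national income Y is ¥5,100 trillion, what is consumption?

Yd = Y − T = 5100 − 1552 = 3548
C = 40 + 0.91(3548) = 40 + 3228.68 = 3268.68

C = 3268.68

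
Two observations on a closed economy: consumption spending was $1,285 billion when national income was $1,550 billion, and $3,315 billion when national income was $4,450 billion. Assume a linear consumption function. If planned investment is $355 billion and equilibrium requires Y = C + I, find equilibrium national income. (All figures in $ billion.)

Y = 1850

MPC = (3315 − 1285)/(4450 − 1550) = 2030/2900 = 0.7
a = 1285 − 0.7(1550) = 200
Equilibrium: Y = 200 + 0.7Y + 355
0.3Y = 555, so Y = 555/0.3 = 1850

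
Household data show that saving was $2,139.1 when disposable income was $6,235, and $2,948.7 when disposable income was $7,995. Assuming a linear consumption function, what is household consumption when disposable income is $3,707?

C = 2730.78

MPS = ΔS/ΔY = (2948.7 − 2139.1)/(7995 − 6235) = 809.6/1760 = 0.46
MPC = 1 − MPS = 0.54
Autonomous saving = 2139.1 − 0.46(6235) = -729, so a = 729
C = 729 + 0.54(3707) = 729 + 2001.78 = 2730.78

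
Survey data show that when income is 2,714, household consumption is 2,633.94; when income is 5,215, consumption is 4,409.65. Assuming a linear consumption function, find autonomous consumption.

a = 707

MPC = ΔC/ΔY = (4409.65 − 2633.94)/(5215 − 2714) = 1775.71/2501 = 0.71
a = C − MPC·Y = 2633.94 − 0.71(2714) = 2633.94 − 1926.94 = 707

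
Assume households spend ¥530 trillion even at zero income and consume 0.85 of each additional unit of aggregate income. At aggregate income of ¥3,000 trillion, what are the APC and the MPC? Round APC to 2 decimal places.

APC = 1.03; MPC = 0.85

MPC = 0.85 (the slope of the consumption function)
C = 530 + 0.85(3000) = 3080, so APC = 3080/3000 = 1.03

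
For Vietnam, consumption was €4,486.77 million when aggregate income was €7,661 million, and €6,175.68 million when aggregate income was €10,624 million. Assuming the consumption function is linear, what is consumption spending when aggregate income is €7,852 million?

MPC = (6175.68 − 4486.77)/(10624 − 7661) = 1688.91/2963 = 0.57
a = 4486.77 − 0.57(7661) = 4486.77 − 4366.77 = 120
C = 120 + 0.57(7852) = 120 + 4475.64 = 4595.64

C = 4595.64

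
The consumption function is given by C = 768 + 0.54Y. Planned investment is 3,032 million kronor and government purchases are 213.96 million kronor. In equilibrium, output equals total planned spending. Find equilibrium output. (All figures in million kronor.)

Y = C + I + G = 768 + 0.54Y + 3032 + 213.96
Y − 0.54Y = 4013.96
0.46Y = 4013.96, so Y = 4013.96/0.46 = 8726

Y = 8726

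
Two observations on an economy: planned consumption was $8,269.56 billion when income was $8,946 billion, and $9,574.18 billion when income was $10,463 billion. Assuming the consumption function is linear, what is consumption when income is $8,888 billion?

C = 8219.68

MPC = (9574.18 − 8269.56)/(10463 − 8946) = 1304.62/1517 = 0.86
a = 8269.56 − 0.86(8946) = 8269.56 − 7693.56 = 576
C = 576 + 0.86(8888) = 576 + 7643.68 = 8219.68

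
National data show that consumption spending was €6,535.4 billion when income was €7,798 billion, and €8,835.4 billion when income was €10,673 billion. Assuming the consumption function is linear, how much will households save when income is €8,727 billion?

MPC = (8835.4 − 6535.4)/(10673 − 7798) = 2300/2875 = 0.8
a = 6535.4 − 0.8(7798) = 6535.4 − 6238.4 = 297
C = 297 + 0.8(8727) = 7278.6
S = 8727 − 7278.6 = 1448.4

S = 1448.4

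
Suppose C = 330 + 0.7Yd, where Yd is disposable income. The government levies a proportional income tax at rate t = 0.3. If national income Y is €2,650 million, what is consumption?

Yd = (1 − 0.3)(2650) = 0.7(2650) = 1855
C = 330 + 0.7(1855) = 330 + 1298.5 = 1628.5

C = 1628.5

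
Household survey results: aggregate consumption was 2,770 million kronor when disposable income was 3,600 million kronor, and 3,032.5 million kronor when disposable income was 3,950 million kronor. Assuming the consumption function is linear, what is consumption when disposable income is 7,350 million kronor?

C = 5582.5

MPC = (3032.5 − 2770)/(3950 − 3600) = 262.5/350 = 0.75
a = 2770 − 0.75(3600) = 2770 − 2700 = 70
C = 70 + 0.75(7350) = 70 + 5512.5 = 5582.5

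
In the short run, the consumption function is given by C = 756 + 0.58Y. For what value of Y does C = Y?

Y = 1800

At break-even, C = Y: 756 + 0.58Y = Y
0.42Y = 756, so Y = 756/0.42 = 1800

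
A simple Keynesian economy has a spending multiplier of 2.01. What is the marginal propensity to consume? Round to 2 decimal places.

k = 1/(1 − MPC), so 1 − MPC = 1/k = 1/2.01 = 0.4975
MPC = 1 − 0.4975 = 0.50

MPC = 0.50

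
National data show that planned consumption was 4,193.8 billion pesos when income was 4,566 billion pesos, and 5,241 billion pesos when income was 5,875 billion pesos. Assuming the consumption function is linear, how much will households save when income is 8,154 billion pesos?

S = 1089.8

MPC = (5241 − 4193.8)/(5875 − 4566) = 1047.2/1309 = 0.8
a = 4193.8 − 0.8(4566) = 4193.8 − 3652.8 = 541
C = 541 + 0.8(8154) = 7064.2
S = 8154 − 7064.2 = 1089.8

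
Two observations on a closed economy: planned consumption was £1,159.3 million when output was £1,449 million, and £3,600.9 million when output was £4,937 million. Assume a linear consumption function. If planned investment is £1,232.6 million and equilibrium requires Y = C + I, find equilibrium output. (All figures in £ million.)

MPC = (3600.9 − 1159.3)/(4937 − 1449) = 2441.6/3488 = 0.7
a = 1159.3 − 0.7(1449) = 145
Equilibrium: Y = 145 + 0.7Y + 1232.6
0.3Y = 1377.6, so Y = 1377.6/0.3 = 4592

Y = 4592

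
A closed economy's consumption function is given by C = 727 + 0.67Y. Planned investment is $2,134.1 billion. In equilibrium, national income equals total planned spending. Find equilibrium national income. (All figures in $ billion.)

Y = C + I = 727 + 0.67Y + 2134.1
Y − 0.67Y = 2861.1
0.33Y = 2861.1, so Y = 2861.1/0.33 = 8670

Y = 8670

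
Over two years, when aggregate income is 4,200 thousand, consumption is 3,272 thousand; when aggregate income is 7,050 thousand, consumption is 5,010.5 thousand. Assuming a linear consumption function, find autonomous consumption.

a = 710

MPC = ΔC/ΔY = (5010.5 − 3272)/(7050 − 4200) = 1738.5/2850 = 0.61
a = C − MPC·Y = 3272 − 0.61(4200) = 3272 − 2562 = 710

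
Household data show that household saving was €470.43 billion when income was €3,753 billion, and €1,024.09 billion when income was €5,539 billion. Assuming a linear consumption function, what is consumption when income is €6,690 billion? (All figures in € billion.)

C = 5309.1

MPS = ΔS/ΔY = (1024.09 − 470.43)/(5539 − 3753) = 553.66/1786 = 0.31
MPC = 1 − MPS = 0.69
Autonomous saving = 470.43 − 0.31(3753) = -693, so a = 693
C = 693 + 0.69(6690) = 693 + 4616.1 = 5309.1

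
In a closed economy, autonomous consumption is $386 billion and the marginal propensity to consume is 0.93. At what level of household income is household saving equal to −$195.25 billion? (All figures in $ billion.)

Y = 2725

S = Y − C = -386 + 0.07Y
-386 + 0.07Y = -195.25, so 0.07Y = 190.75 and Y = 2725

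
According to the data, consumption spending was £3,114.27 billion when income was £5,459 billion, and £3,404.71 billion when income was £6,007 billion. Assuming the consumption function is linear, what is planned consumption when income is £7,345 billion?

MPC = (3404.71 − 3114.27)/(6007 − 5459) = 290.44/548 = 0.53
a = 3114.27 − 0.53(5459) = 3114.27 − 2893.27 = 221
C = 221 + 0.53(7345) = 221 + 3892.85 = 4113.85

C = 4113.85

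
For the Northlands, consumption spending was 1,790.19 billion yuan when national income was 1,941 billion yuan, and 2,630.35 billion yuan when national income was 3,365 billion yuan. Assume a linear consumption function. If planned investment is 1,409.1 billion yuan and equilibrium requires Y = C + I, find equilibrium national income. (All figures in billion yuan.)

Y = 5010

MPC = (2630.35 − 1790.19)/(3365 − 1941) = 840.16/1424 = 0.59
a = 1790.19 − 0.59(1941) = 645
Equilibrium: Y = 645 + 0.59Y + 1409.1
0.41Y = 2054.1, so Y = 2054.1/0.41 = 5010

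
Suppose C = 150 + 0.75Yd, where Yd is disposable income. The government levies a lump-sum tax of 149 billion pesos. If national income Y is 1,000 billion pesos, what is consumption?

C = 788.25

Yd = Y − T = 1000 − 149 = 851
C = 150 + 0.75(851) = 150 + 638.25 = 788.25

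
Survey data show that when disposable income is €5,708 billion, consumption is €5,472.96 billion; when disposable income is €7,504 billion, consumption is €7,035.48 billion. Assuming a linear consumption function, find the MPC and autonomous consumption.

MPC = 0.87; a = 507

MPC = ΔC/ΔY = (7035.48 − 5472.96)/(7504 − 5708) = 1562.52/1796 = 0.87
a = C − MPC·Y = 5472.96 − 0.87(5708) = 5472.96 − 4965.96 = 507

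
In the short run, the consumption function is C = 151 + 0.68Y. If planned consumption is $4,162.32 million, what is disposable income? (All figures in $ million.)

151 + 0.68Y = 4162.32
0.68Y = 4011.32, so Y = 4011.32/0.68 = 5899

Y = 5899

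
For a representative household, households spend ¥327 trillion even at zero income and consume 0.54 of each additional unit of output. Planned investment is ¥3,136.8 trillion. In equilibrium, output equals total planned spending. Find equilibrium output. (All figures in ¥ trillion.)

Y = C + I = 327 + 0.54Y + 3136.8
Y − 0.54Y = 3463.8
0.46Y = 3463.8, so Y = 3463.8/0.46 = 7530

Y = 7530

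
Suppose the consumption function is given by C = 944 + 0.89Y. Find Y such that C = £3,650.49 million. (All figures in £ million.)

944 + 0.89Y = 3650.49
0.89Y = 2706.49, so Y = 2706.49/0.89 = 3041

Y = 3041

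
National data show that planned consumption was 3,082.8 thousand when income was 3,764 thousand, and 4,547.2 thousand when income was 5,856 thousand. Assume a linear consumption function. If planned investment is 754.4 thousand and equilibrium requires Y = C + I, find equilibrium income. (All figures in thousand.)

Y = 4008

MPC = (4547.2 − 3082.8)/(5856 − 3764) = 1464.4/2092 = 0.7
a = 3082.8 − 0.7(3764) = 448
Equilibrium: Y = 448 + 0.7Y + 754.4
0.3Y = 1202.4, so Y = 1202.4/0.3 = 4008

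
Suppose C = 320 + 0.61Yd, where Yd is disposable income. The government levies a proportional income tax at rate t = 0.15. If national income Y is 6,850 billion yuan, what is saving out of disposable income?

S = 1950.775

Yd = (1 − 0.15)(6850) = 0.85(6850) = 5822.5
C = 320 + 0.61(5822.5) = 320 + 3551.725 = 3871.725
S = Yd − C = 5822.5 − 3871.725 = 1950.775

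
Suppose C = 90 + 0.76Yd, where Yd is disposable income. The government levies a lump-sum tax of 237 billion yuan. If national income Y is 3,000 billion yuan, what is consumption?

Yd = Y − T = 3000 − 237 = 2763
C = 90 + 0.76(2763) = 90 + 2099.88 = 2189.88

C = 2189.88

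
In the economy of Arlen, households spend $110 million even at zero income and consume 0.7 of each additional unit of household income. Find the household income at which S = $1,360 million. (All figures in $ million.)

Y = 4900

S = Y − C = -110 + 0.3Y
-110 + 0.3Y = 1360, so 0.3Y = 1470 and Y = 4900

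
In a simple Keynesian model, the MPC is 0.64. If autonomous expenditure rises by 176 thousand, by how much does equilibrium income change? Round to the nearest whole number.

The multiplier is 1/(1 − MPC) = 1/0.36.
ΔY = 176/0.36 = 488.89 ≈ 489

ΔY ≈ 489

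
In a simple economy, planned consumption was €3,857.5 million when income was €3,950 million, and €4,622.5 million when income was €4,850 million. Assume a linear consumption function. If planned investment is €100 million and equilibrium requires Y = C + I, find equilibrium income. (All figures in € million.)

MPC = (4622.5 − 3857.5)/(4850 − 3950) = 765/900 = 0.85
a = 3857.5 − 0.85(3950) = 500
Equilibrium: Y = 500 + 0.85Y + 100
0.15Y = 600, so Y = 600/0.15 = 4000

Y = 4000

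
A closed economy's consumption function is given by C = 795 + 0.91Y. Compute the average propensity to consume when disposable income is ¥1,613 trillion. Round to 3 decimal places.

C = 795 + 0.91(1613) = 2262.83
APC = C/Y = 2262.83/1613 = 1.403

APC = 1.403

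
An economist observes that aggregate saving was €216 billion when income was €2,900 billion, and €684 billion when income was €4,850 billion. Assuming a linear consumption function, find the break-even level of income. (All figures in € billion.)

MPS = ΔS/ΔY = (684 − 216)/(4850 − 2900) = 468/1950 = 0.24
MPC = 1 − MPS = 0.76
From S(2900) = 216: −a + 0.24(2900) = 216, so a = 696 − 216 = 480
Break-even (S = 0): Y = a/MPS = 480/0.24 = 2000

Y = 2000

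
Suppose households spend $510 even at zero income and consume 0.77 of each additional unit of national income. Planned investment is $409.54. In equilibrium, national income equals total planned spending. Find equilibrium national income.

Y = C + I = 510 + 0.77Y + 409.54
Y − 0.77Y = 919.54
0.23Y = 919.54, so Y = 919.54/0.23 = 3998

Y = 3998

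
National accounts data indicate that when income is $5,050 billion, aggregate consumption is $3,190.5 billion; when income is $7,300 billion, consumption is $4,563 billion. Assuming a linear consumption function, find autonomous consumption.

a = 110

MPC = ΔC/ΔY = (4563 − 3190.5)/(7300 − 5050) = 1372.5/2250 = 0.61
a = C − MPC·Y = 3190.5 − 0.61(5050) = 3190.5 − 3080.5 = 110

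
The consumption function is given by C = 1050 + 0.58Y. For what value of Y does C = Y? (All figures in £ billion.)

At break-even, C = Y: 1050 + 0.58Y = Y
0.42Y = 1050, so Y = 1050/0.42 = 2500

Y = 2500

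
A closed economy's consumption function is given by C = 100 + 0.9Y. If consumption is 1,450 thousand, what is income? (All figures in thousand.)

100 + 0.9Y = 1450
0.9Y = 1350, so Y = 1350/0.9 = 1500

Y = 1500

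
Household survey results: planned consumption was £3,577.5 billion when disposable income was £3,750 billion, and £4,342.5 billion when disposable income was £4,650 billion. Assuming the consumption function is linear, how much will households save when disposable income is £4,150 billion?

MPC = (4342.5 − 3577.5)/(4650 − 3750) = 765/900 = 0.85
a = 3577.5 − 0.85(3750) = 3577.5 − 3187.5 = 390
C = 390 + 0.85(4150) = 3917.5
S = 4150 − 3917.5 = 232.5

S = 232.5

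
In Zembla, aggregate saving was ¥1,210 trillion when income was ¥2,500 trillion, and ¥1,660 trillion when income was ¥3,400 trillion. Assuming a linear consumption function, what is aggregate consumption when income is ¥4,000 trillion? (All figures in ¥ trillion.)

C = 2040

MPS = ΔS/ΔY = (1660 − 1210)/(3400 − 2500) = 450/900 = 0.5
MPC = 1 − MPS = 0.5
Autonomous saving = 1210 − 0.5(2500) = -40, so a = 40
C = 40 + 0.5(4000) = 40 + 2000 = 2040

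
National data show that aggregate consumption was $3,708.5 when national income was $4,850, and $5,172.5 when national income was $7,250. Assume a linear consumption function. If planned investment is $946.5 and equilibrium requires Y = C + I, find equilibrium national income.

Y = 4350

MPC = (5172.5 − 3708.5)/(7250 − 4850) = 1464/2400 = 0.61
a = 3708.5 − 0.61(4850) = 750
Equilibrium: Y = 750 + 0.61Y + 946.5
0.39Y = 1696.5, so Y = 1696.5/0.39 = 4350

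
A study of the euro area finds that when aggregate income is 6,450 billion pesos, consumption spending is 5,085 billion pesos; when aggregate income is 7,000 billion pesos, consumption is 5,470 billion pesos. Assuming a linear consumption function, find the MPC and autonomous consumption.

MPC = 0.7; a = 570

MPC = ΔC/ΔY = (5470 − 5085)/(7000 − 6450) = 385/550 = 0.7
a = C − MPC·Y = 5085 − 0.7(6450) = 5085 − 4515 = 570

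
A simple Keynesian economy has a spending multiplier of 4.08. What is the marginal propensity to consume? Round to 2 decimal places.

MPC = 0.75

k = 1/(1 − MPC), so 1 − MPC = 1/k = 1/4.08 = 0.2451
MPC = 1 − 0.2451 = 0.75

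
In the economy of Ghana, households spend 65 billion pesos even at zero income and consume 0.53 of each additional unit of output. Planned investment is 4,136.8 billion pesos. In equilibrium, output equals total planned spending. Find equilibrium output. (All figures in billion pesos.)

Y = 8940

Y = C + I = 65 + 0.53Y + 4136.8
Y − 0.53Y = 4201.8
0.47Y = 4201.8, so Y = 4201.8/0.47 = 8940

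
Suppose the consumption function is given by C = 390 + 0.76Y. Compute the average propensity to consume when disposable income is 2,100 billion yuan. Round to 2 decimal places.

C = 390 + 0.76(2100) = 1986
APC = C/Y = 1986/2100 = 0.95

APC = 0.95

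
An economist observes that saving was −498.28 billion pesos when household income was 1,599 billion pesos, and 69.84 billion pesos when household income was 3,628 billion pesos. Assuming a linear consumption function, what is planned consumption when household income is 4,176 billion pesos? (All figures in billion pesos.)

C = 3952.72

MPS = ΔS/ΔY = (69.84 − (-498.28))/(3628 − 1599) = 568.12/2029 = 0.28
MPC = 1 − MPS = 0.72
Autonomous saving = -498.28 − 0.28(1599) = -946, so a = 946
C = 946 + 0.72(4176) = 946 + 3006.72 = 3952.72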